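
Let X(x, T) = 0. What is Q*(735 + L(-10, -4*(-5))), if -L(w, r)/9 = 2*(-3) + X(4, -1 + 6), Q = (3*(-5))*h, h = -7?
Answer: 82845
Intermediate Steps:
Q = 105 (Q = (3*(-5))*(-7) = -15*(-7) = 105)
L(w, r) = 54 (L(w, r) = -9*(2*(-3) + 0) = -9*(-6 + 0) = -9*(-6) = 54)
Q*(735 + L(-10, -4*(-5))) = 105*(735 + 54) = 105*789 = 82845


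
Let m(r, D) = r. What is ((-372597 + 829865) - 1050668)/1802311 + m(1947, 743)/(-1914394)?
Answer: -1139510499117/3450333364534 ≈ -0.33026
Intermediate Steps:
((-372597 + 829865) - 1050668)/1802311 + m(1947, 743)/(-1914394) = ((-372597 + 829865) - 1050668)/1802311 + 1947/(-1914394) = (457268 - 1050668)*(1/1802311) + 1947*(-1/1914394) = -593400*1/1802311 - 1947/1914394 = -593400/1802311 - 1947/1914394 = -1139510499117/3450333364534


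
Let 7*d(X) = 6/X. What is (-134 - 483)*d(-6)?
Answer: 617/7 ≈ 88.143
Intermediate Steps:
d(X) = 6/(7*X) (d(X) = (6/X)/7 = 6/(7*X))
(-134 - 483)*d(-6) = (-134 - 483)*((6/7)/(-6)) = -3702*(-1)/(7*6) = -617*(-⅐) = 617/7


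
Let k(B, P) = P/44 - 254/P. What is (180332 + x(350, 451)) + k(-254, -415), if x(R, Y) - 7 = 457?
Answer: 3301173911/18260 ≈ 1.8079e+5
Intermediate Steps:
x(R, Y) = 464 (x(R, Y) = 7 + 457 = 464)
k(B, P) = -254/P + P/44 (k(B, P) = P*(1/44) - 254/P = P/44 - 254/P = -254/P + P/44)
(180332 + x(350, 451)) + k(-254, -415) = (180332 + 464) + (-254/(-415) + (1/44)*(-415)) = 180796 + (-254*(-1/415) - 415/44) = 180796 + (254/415 - 415/44) = 180796 - 161049/18260 = 3301173911/18260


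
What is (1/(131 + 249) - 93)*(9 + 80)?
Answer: -3145171/380 ≈ -8276.8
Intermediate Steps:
(1/(131 + 249) - 93)*(9 + 80) = (1/380 - 93)*89 = -35339/380*89 = -3145171/380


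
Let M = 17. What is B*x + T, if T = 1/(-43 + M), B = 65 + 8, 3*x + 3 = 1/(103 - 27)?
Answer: -215537/2964 ≈ -72.718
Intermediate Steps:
x = -227/228 (x = -1 + 1/(3*(103 - 27)) = -1 + (1/3)/76 = -1 + (1/3)*(1/76) = -1 + 1/228 = -227/228 ≈ -0.99561)
B = 73
T = -1/26 (T = 1/(-43 + 17) = 1/(-26) = -1/26 ≈ -0.038462)
B*x + T = 73*(-227/228) - 1/26 = -16571/228 - 1/26 = -215537/2964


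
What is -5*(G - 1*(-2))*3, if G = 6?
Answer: -120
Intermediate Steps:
-5*(G - 1*(-2))*3 = -5*(6 - 1*(-2))*3 = -5*(6 + 2)*3 = -5*8*3 = -40*3 = -120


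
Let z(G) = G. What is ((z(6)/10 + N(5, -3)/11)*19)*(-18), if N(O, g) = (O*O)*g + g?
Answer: 122094/55 ≈ 2219.9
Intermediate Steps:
N(O, g) = g + g*O**2 (N(O, g) = O**2*g + g = g*O**2 + g = g + g*O**2)
((z(6)/10 + N(5, -3)/11)*19)*(-18) = ((6/10 - 3*(1 + 5**2)/11)*19)*(-18) = ((6*(1/10) - 3*(1 + 25)*(1/11))*19)*(-18) = ((3/5 - 3*26*(1/11))*19)*(-18) = ((3/5 - 78*1/11)*19)*(-18) = ((3/5 - 78/11)*19)*(-18) = -357/55*19*(-18) = -6783/55*(-18) = 122094/55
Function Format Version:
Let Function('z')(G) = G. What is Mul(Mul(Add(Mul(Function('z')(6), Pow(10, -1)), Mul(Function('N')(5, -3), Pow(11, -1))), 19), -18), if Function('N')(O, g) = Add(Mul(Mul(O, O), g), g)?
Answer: Rational(122094, 55) ≈ 2219.9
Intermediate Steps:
Function('N')(O, g) = Add(g, Mul(g, Pow(O, 2))) (Function('N')(O, g) = Add(Mul(Pow(O, 2), g), g) = Add(Mul(g, Pow(O, 2)), g) = Add(g, Mul(g, Pow(O, 2))))
Mul(Mul(Add(Mul(Function('z')(6), Pow(10, -1)), Mul(Function('N')(5, -3), Pow(11, -1))), 19), -18) = Mul(Mul(Add(Mul(6, Pow(10, -1)), Mul(Mul(-3, Add(1, Pow(5, 2))), Pow(11, -1))), 19), -18) = Mul(Mul(Add(Mul(6, Rational(1, 10)), Mul(Mul(-3, Add(1, 25)), Rational(1, 11))), 19), -18) = Mul(Mul(Add(Rational(3, 5), Mul(Mul(-3, 26), Rational(1, 11))), 19), -18) = Mul(Mul(Add(Rational(3, 5), Mul(-78, Rational(1, 11))), 19), -18) = Mul(Mul(Add(Rational(3, 5), Rational(-78, 11)), 19), -18) = Mul(Mul(Rational(-357, 55), 19), -18) = Mul(Rational(-6783, 55), -18) = Rational(122094, 55)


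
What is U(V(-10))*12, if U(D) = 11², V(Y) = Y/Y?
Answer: 1452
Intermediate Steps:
V(Y) = 1
U(D) = 121
U(V(-10))*12 = 121*12 = 1452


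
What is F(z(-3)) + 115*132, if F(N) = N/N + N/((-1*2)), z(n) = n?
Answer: 30365/2 ≈ 15183.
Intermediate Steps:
F(N) = 1 - N/2 (F(N) = 1 + N/(-2) = 1 + N*(-½) = 1 - N/2)
F(z(-3)) + 115*132 = (1 - ½*(-3)) + 115*132 = (1 + 3/2) + 15180 = 5/2 + 15180 = 30365/2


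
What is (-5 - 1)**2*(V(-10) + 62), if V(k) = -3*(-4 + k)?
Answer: 3744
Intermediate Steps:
V(k) = 12 - 3*k
(-5 - 1)**2*(V(-10) + 62) = (-5 - 1)**2*((12 - 3*(-10)) + 62) = (-6)**2*((12 + 30) + 62) = 36*(42 + 62) = 36*104 = 3744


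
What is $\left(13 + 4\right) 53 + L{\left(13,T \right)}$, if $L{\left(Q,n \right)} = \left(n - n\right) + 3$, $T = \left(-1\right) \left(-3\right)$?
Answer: $904$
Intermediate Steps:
$T = 3$
$L{\left(Q,n \right)} = 3$ ($L{\left(Q,n \right)} = 0 + 3 = 3$)
$\left(13 + 4\right) 53 + L{\left(13,T \right)} = \left(13 + 4\right) 53 + 3 = 17 \cdot 53 + 3 = 901 + 3 = 904$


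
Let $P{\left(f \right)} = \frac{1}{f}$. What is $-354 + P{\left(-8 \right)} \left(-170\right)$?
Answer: $- \frac{1331}{4} \approx -332.75$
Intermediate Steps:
$-354 + P{\left(-8 \right)} \left(-170\right) = -354 + \frac{1}{-8} \left(-170\right) = -354 - - \frac{85}{4} = -354 + \frac{85}{4} = - \frac{1331}{4}$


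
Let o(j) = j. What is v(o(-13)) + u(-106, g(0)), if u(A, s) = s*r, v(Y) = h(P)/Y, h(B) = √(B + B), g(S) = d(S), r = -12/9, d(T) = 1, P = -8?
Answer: -4/3 - 4*I/13 ≈ -1.3333 - 0.30769*I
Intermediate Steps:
r = -4/3 (r = -12*⅑ = -4/3 ≈ -1.3333)
g(S) = 1
h(B) = √2*√B (h(B) = √(2*B) = √2*√B)
v(Y) = 4*I/Y (v(Y) = (√2*√(-8))/Y = (√2*(2*I*√2))/Y = (4*I)/Y = 4*I/Y)
u(A, s) = -4*s/3 (u(A, s) = s*(-4/3) = -4*s/3)
v(o(-13)) + u(-106, g(0)) = 4*I/(-13) - 4/3*1 = 4*I*(-1/13) - 4/3 = -4*I/13 - 4/3 = -4/3 - 4*I/13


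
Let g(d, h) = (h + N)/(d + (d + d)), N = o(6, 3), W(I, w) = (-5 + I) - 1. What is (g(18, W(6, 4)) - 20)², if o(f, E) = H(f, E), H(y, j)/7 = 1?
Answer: 1151329/2916 ≈ 394.83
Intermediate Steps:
H(y, j) = 7 (H(y, j) = 7*1 = 7)
W(I, w) = -6 + I
o(f, E) = 7
N = 7
g(d, h) = (7 + h)/(3*d) (g(d, h) = (h + 7)/(d + (d + d)) = (7 + h)/(d + 2*d) = (7 + h)/((3*d)) = (7 + h)*(1/(3*d)) = (7 + h)/(3*d))
(g(18, W(6, 4)) - 20)² = ((⅓)*(7 + (-6 + 6))/18 - 20)² = ((⅓)*(1/18)*(7 + 0) - 20)² = ((⅓)*(1/18)*7 - 20)² = (7/54 - 20)² = (-1073/54)² = 1151329/2916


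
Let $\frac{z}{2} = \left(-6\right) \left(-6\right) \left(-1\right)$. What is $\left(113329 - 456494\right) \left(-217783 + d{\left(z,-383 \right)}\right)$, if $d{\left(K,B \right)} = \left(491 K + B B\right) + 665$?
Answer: $36300336865$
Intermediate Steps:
$z = -72$ ($z = 2 \left(-6\right) \left(-6\right) \left(-1\right) = 2 \cdot 36 \left(-1\right) = 2 \left(-36\right) = -72$)
$d{\left(K,B \right)} = 665 + B^{2} + 491 K$ ($d{\left(K,B \right)} = \left(491 K + B^{2}\right) + 665 = \left(B^{2} + 491 K\right) + 665 = 665 + B^{2} + 491 K$)
$\left(113329 - 456494\right) \left(-217783 + d{\left(z,-383 \right)}\right) = \left(113329 - 456494\right) \left(-217783 + \left(665 + \left(-383\right)^{2} + 491 \left(-72\right)\right)\right) = - 343165 \left(-217783 + \left(665 + 146689 - 35352\right)\right) = - 343165 \left(-217783 + 112002\right) = \left(-343165\right) \left(-105781\right) = 36300336865$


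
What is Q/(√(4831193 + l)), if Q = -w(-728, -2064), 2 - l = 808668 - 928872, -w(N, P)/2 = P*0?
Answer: 0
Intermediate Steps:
w(N, P) = 0 (w(N, P) = -2*P*0 = -2*0 = 0)
l = 120206 (l = 2 - (808668 - 928872) = 2 - 1*(-120204) = 2 + 120204 = 120206)
Q = 0 (Q = -1*0 = 0)
Q/(√(4831193 + l)) = 0/(√(4831193 + 120206)) = 0/(√4951399) = 0*(√4951399/4951399) = 0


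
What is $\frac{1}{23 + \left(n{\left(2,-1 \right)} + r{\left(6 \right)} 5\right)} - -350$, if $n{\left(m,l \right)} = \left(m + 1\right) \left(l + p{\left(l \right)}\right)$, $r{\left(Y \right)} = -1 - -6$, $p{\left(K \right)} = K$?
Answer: $\frac{14701}{42} \approx 350.02$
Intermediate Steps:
$r{\left(Y \right)} = 5$ ($r{\left(Y \right)} = -1 + 6 = 5$)
$n{\left(m,l \right)} = 2 l \left(1 + m\right)$ ($n{\left(m,l \right)} = \left(m + 1\right) \left(l + l\right) = \left(1 + m\right) 2 l = 2 l \left(1 + m\right)$)
$\frac{1}{23 + \left(n{\left(2,-1 \right)} + r{\left(6 \right)} 5\right)} - -350 = \frac{1}{23 + \left(2 \left(-1\right) \left(1 + 2\right) + 5 \cdot 5\right)} - -350 = \frac{1}{23 + \left(2 \left(-1\right) 3 + 25\right)} + 350 = \frac{1}{23 + \left(-6 + 25\right)} + 350 = \frac{1}{23 + 19} + 350 = \frac{1}{42} + 350 = \frac{14701}{42}$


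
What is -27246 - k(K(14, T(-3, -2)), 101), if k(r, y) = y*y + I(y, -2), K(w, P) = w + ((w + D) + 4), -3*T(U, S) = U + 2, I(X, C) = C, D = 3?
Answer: -37445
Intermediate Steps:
T(U, S) = -⅔ - U/3 (T(U, S) = -(U + 2)/3 = -(2 + U)/3 = -⅔ - U/3)
K(w, P) = 7 + 2*w (K(w, P) = w + ((w + 3) + 4) = w + ((3 + w) + 4) = w + (7 + w) = 7 + 2*w)
k(r, y) = -2 + y² (k(r, y) = y*y - 2 = y² - 2 = -2 + y²)
-27246 - k(K(14, T(-3, -2)), 101) = -27246 - (-2 + 101²) = -27246 - (-2 + 10201) = -27246 - 1*10199 = -27246 - 10199 = -37445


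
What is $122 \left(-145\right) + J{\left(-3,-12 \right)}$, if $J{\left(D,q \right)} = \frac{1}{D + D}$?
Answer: $- \frac{106141}{6} \approx -17690.0$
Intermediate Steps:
$J{\left(D,q \right)} = \frac{1}{2 D}$
$122 \left(-145\right) + J{\left(-3,-12 \right)} = 122 \left(-145\right) + \frac{1}{2 \left(-3\right)} = -17690 + \frac{1}{2} \left(- \frac{1}{3}\right) = -17690 - \frac{1}{6} = - \frac{106141}{6}$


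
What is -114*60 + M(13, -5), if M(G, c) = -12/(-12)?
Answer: -6839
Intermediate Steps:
M(G, c) = 1 (M(G, c) = -12*(-1/12) = 1)
-114*60 + M(13, -5) = -114*60 + 1 = -6840 + 1 = -6839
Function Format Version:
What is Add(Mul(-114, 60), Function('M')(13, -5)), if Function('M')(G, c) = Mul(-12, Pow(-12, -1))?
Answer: -6839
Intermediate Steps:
Function('M')(G, c) = 1 (Function('M')(G, c) = Mul(-12, Rational(-1, 12)) = 1)
Add(Mul(-114, 60), Function('M')(13, -5)) = Add(Mul(-114, 60), 1) = Add(-6840, 1) = -6839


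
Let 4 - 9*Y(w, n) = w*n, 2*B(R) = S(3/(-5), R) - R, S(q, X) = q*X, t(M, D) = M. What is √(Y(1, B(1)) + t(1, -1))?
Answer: √345/15 ≈ 1.2383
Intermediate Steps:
S(q, X) = X*q
B(R) = -4*R/5 (B(R) = (R*(3/(-5)) - R)/2 = (R*(3*(-⅕)) - R)/2 = (R*(-⅗) - R)/2 = (-3*R/5 - R)/2 = (-8*R/5)/2 = -4*R/5)
Y(w, n) = 4/9 - n*w/9 (Y(w, n) = 4/9 - w*n/9 = 4/9 - n*w/9)
√(Y(1, B(1)) + t(1, -1)) = √((4/9 - ⅑*(-⅘*1)*1) + 1) = √((4/9 - ⅑*(-⅘)*1) + 1) = √((4/9 + 4/45) + 1) = √(8/15 + 1) = √(23/15) = √345/15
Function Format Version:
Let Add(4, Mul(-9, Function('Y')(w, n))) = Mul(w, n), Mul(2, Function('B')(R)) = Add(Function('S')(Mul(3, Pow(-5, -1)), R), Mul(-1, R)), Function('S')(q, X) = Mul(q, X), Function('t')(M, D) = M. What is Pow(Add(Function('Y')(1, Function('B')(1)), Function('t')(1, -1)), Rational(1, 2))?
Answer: Mul(Rational(1, 15), Pow(345, Rational(1, 2))) ≈ 1.2383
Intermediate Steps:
Function('S')(q, X) = Mul(X, q)
Function('B')(R) = Mul(Rational(-4, 5), R) (Function('B')(R) = Mul(Rational(1, 2), Add(Mul(R, Mul(3, Pow(-5, -1))), Mul(-1, R))) = Mul(Rational(1, 2), Add(Mul(R, Mul(3, Rational(-1, 5))), Mul(-1, R))) = Mul(Rational(1, 2), Add(Mul(R, Rational(-3, 5)), Mul(-1, R))) = Mul(Rational(1, 2), Add(Mul(Rational(-3, 5), R), Mul(-1, R))) = Mul(Rational(1, 2), Mul(Rational(-8, 5), R)) = Mul(Rational(-4, 5), R))
Function('Y')(w, n) = Add(Rational(4, 9), Mul(Rational(-1, 9), n, w)) (Function('Y')(w, n) = Add(Rational(4, 9), Mul(Rational(-1, 9), Mul(w, n))) = Add(Rational(4, 9), Mul(Rational(-1, 9), Mul(n, w))) = Add(Rational(4, 9), Mul(Rational(-1, 9), n, w)))
Pow(Add(Function('Y')(1, Function('B')(1)), Function('t')(1, -1)), Rational(1, 2)) = Pow(Add(Add(Rational(4, 9), Mul(Rational(-1, 9), Mul(Rational(-4, 5), 1), 1)), 1), Rational(1, 2)) = Pow(Add(Add(Rational(4, 9), Mul(Rational(-1, 9), Rational(-4, 5), 1)), 1), Rational(1, 2)) = Pow(Add(Add(Rational(4, 9), Rational(4, 45)), 1), Rational(1, 2)) = Pow(Add(Rational(8, 15), 1), Rational(1, 2)) = Pow(Rational(23, 15), Rational(1, 2)) = Mul(Rational(1, 15), Pow(345, Rational(1, 2)))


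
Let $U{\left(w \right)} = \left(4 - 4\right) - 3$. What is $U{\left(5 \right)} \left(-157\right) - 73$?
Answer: $398$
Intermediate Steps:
$U{\left(w \right)} = -3$ ($U{\left(w \right)} = 0 - 3 = -3$)
$U{\left(5 \right)} \left(-157\right) - 73 = \left(-3\right) \left(-157\right) - 73 = 471 - 73 = 398$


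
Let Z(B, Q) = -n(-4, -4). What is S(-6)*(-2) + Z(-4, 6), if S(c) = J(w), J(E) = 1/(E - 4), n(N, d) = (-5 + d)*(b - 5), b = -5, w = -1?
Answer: -448/5 ≈ -89.600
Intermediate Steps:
n(N, d) = 50 - 10*d (n(N, d) = (-5 + d)*(-5 - 5) = (-5 + d)*(-10) = 50 - 10*d)
J(E) = 1/(-4 + E)
S(c) = -1/5 (S(c) = 1/(-4 - 1) = 1/(-5) = -1/5)
Z(B, Q) = -90 (Z(B, Q) = -(50 - 10*(-4)) = -(50 + 40) = -1*90 = -90)
S(-6)*(-2) + Z(-4, 6) = -1/5*(-2) - 90 = 2/5 - 90 = -448/5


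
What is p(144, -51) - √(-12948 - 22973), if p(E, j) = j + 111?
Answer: 60 - I*√35921 ≈ 60.0 - 189.53*I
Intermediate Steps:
p(E, j) = 111 + j
p(144, -51) - √(-12948 - 22973) = (111 - 51) - √(-12948 - 22973) = 60 - √(-35921) = 60 - I*√35921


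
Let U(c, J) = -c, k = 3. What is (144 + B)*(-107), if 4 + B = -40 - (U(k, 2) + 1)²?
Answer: -10272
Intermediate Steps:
B = -48 (B = -4 + (-40 - (-1*3 + 1)²) = -4 + (-40 - (-3 + 1)²) = -4 + (-40 - 1*(-2)²) = -4 + (-40 - 1*4) = -4 + (-40 - 4) = -4 - 44 = -48)
(144 + B)*(-107) = (144 - 48)*(-107) = 96*(-107) = -10272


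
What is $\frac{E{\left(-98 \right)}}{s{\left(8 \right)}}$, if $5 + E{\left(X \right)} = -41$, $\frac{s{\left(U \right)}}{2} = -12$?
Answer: $\frac{23}{12} \approx 1.9167$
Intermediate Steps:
$s{\left(U \right)} = -24$ ($s{\left(U \right)} = 2 \left(-12\right) = -24$)
$E{\left(X \right)} = -46$ ($E{\left(X \right)} = -5 - 41 = -46$)
$\frac{E{\left(-98 \right)}}{s{\left(8 \right)}} = - \frac{46}{-24} = \left(-46\right) \left(- \frac{1}{24}\right) = \frac{23}{12}$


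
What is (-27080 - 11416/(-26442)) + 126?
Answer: -356353126/13221 ≈ -26954.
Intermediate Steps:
(-27080 - 11416/(-26442)) + 126 = (-27080 - 11416*(-1/26442)) + 126 = (-27080 + 5708/13221) + 126 = -358018972/13221 + 126 = -356353126/13221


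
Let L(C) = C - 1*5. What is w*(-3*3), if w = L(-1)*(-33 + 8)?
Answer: -1350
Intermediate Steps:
L(C) = -5 + C (L(C) = C - 5 = -5 + C)
w = 150 (w = (-5 - 1)*(-33 + 8) = -6*(-25) = 150)
w*(-3*3) = 150*(-3*3) = 150*(-9) = -1350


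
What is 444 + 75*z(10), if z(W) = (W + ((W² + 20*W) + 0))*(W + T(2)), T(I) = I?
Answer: 279444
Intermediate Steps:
z(W) = (2 + W)*(W² + 21*W) (z(W) = (W + ((W² + 20*W) + 0))*(W + 2) = (W + (W² + 20*W))*(2 + W) = (W² + 21*W)*(2 + W) = (2 + W)*(W² + 21*W))
444 + 75*z(10) = 444 + 75*(10*(42 + 10² + 23*10)) = 444 + 75*(10*(42 + 100 + 230)) = 444 + 75*(10*372) = 444 + 75*3720 = 444 + 279000 = 279444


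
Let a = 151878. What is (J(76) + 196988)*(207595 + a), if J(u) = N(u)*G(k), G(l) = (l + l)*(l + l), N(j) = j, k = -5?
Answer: 73543862124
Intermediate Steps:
G(l) = 4*l**2 (G(l) = (2*l)*(2*l) = 4*l**2)
J(u) = 100*u (J(u) = u*(4*(-5)**2) = u*(4*25) = u*100 = 100*u)
(J(76) + 196988)*(207595 + a) = (100*76 + 196988)*(207595 + 151878) = (7600 + 196988)*359473 = 204588*359473 = 73543862124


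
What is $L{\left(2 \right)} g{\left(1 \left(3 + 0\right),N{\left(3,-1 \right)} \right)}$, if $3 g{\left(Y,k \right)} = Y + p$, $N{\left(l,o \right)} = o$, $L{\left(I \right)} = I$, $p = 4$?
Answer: $\frac{14}{3} \approx 4.6667$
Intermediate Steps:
$g{\left(Y,k \right)} = \frac{4}{3} + \frac{Y}{3}$ ($g{\left(Y,k \right)} = \frac{Y + 4}{3} = \frac{4 + Y}{3} = \frac{4}{3} + \frac{Y}{3}$)
$L{\left(2 \right)} g{\left(1 \left(3 + 0\right),N{\left(3,-1 \right)} \right)} = 2 \left(\frac{4}{3} + \frac{1 \left(3 + 0\right)}{3}\right) = 2 \left(\frac{4}{3} + \frac{1 \cdot 3}{3}\right) = 2 \left(\frac{4}{3} + \frac{1}{3} \cdot 3\right) = 2 \left(\frac{4}{3} + 1\right) = 2 \cdot \frac{7}{3} = \frac{14}{3}$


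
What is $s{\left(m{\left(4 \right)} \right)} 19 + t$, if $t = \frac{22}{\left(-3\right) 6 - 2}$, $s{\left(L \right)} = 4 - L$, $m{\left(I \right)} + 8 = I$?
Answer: $\frac{1509}{10} \approx 150.9$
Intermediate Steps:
$m{\left(I \right)} = -8 + I$
$t = - \frac{11}{10}$ ($t = \frac{22}{-18 - 2} = \frac{22}{-20} = 22 \left(- \frac{1}{20}\right) = - \frac{11}{10} \approx -1.1$)
$s{\left(m{\left(4 \right)} \right)} 19 + t = \left(4 - \left(-8 + 4\right)\right) 19 - \frac{11}{10} = \left(4 - -4\right) 19 - \frac{11}{10} = \left(4 + 4\right) 19 - \frac{11}{10} = 8 \cdot 19 - \frac{11}{10} = 152 - \frac{11}{10} = \frac{1509}{10}$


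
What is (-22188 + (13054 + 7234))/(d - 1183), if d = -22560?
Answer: 1900/23743 ≈ 0.080024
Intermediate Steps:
(-22188 + (13054 + 7234))/(d - 1183) = (-22188 + (13054 + 7234))/(-22560 - 1183) = (-22188 + 20288)/(-23743) = -1900*(-1/23743) = 1900/23743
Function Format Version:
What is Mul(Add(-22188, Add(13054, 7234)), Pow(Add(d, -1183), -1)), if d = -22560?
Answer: Rational(1900, 23743) ≈ 0.080024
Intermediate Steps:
Mul(Add(-22188, Add(13054, 7234)), Pow(Add(d, -1183), -1)) = Mul(Add(-22188, Add(13054, 7234)), Pow(Add(-22560, -1183), -1)) = Mul(Add(-22188, 20288), Pow(-23743, -1)) = Mul(-1900, Rational(-1, 23743)) = Rational(1900, 23743)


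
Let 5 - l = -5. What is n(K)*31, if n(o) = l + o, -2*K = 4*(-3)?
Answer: 496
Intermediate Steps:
l = 10 (l = 5 - 1*(-5) = 5 + 5 = 10)
K = 6 (K = -2*(-3) = -½*(-12) = 6)
n(o) = 10 + o
n(K)*31 = (10 + 6)*31 = 16*31 = 496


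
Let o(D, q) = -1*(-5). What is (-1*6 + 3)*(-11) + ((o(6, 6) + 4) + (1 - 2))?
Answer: 41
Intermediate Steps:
o(D, q) = 5
(-1*6 + 3)*(-11) + ((o(6, 6) + 4) + (1 - 2)) = (-1*6 + 3)*(-11) + ((5 + 4) + (1 - 2)) = (-6 + 3)*(-11) + (9 - 1) = -3*(-11) + 8 = 33 + 8 = 41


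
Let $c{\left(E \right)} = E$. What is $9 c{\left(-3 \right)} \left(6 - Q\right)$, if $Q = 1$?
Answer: $-135$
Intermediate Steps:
$9 c{\left(-3 \right)} \left(6 - Q\right) = 9 \left(-3\right) \left(6 - 1\right) = - 27 \left(6 - 1\right) = \left(-27\right) 5 = -135$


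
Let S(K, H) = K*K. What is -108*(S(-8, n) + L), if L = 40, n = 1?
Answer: -11232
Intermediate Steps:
S(K, H) = K**2
-108*(S(-8, n) + L) = -108*((-8)**2 + 40) = -108*(64 + 40) = -108*104 = -11232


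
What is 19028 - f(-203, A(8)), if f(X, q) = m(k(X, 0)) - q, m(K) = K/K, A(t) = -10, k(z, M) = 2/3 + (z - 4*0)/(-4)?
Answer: 19017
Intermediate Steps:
k(z, M) = ⅔ - z/4 (k(z, M) = 2*(⅓) + (z + 0)*(-¼) = ⅔ + z*(-¼) = ⅔ - z/4)
m(K) = 1
f(X, q) = 1 - q
19028 - f(-203, A(8)) = 19028 - (1 - 1*(-10)) = 19028 - (1 + 10) = 19028 - 1*11 = 19028 - 11 = 19017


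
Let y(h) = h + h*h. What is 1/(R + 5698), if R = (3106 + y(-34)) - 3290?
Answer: 1/6636 ≈ 0.00015069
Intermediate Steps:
y(h) = h + h²
R = 938 (R = (3106 - 34*(1 - 34)) - 3290 = (3106 - 34*(-33)) - 3290 = (3106 + 1122) - 3290 = 4228 - 3290 = 938)
1/(R + 5698) = 1/(938 + 5698) = 1/6636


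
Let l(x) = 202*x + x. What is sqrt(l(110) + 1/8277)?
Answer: sqrt(1529799926847)/8277 ≈ 149.43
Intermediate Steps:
l(x) = 203*x
sqrt(l(110) + 1/8277) = sqrt(203*110 + 1/8277) = sqrt(22330 + 1/8277) = sqrt(184825411/8277) = sqrt(1529799926847)/8277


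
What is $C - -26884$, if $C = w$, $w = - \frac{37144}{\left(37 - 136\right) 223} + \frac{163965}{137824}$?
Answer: $\frac{81809773393993}{3042740448} \approx 26887.0$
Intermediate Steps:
$w = \frac{8739189961}{3042740448}$ ($w = - \frac{37144}{\left(-99\right) 223} + 163965 \cdot \frac{1}{137824} = - \frac{37144}{-22077} + \frac{163965}{137824} = \left(-37144\right) \left(- \frac{1}{22077}\right) + \frac{163965}{137824} = \frac{37144}{22077} + \frac{163965}{137824} = \frac{8739189961}{3042740448} \approx 2.8721$)
$C = \frac{8739189961}{3042740448} \approx 2.8721$
$C - -26884 = \frac{8739189961}{3042740448} - -26884 = \frac{8739189961}{3042740448} + 26884 = \frac{81809773393993}{3042740448}$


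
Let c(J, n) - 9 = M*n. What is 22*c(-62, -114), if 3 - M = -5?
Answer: -19866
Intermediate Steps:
M = 8 (M = 3 - 1*(-5) = 3 + 5 = 8)
c(J, n) = 9 + 8*n
22*c(-62, -114) = 22*(9 + 8*(-114)) = 22*(9 - 912) = 22*(-903) = -19866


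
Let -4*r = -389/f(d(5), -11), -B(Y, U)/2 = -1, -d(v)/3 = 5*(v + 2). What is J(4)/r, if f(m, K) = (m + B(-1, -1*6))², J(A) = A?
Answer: 169744/389 ≈ 436.36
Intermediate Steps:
d(v) = -30 - 15*v (d(v) = -15*(v + 2) = -15*(2 + v) = -3*(10 + 5*v) = -30 - 15*v)
B(Y, U) = 2 (B(Y, U) = -2*(-1) = 2)
f(m, K) = (2 + m)² (f(m, K) = (m + 2)² = (2 + m)²)
r = 389/42436 (r = -(-389)/(4*((2 + (-30 - 15*5))²)) = -(-389)/(4*((2 + (-30 - 75))²)) = -(-389)/(4*((2 - 105)²)) = -(-389)/(4*((-103)²)) = -(-389)/(4*10609) = -¼*(-389/10609) = 389/42436 ≈ 0.0091667)
J(4)/r = 4/(389/42436) = 4*(42436/389) = 169744/389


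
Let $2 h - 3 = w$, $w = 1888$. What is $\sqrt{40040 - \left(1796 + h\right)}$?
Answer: $\frac{\sqrt{149194}}{2} \approx 193.13$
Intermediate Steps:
$h = \frac{1891}{2}$ ($h = \frac{3}{2} + \frac{1}{2} \cdot 1888 = \frac{3}{2} + 944 = \frac{1891}{2} \approx 945.5$)
$\sqrt{40040 - \left(1796 + h\right)} = \sqrt{40040 - \frac{5483}{2}} = \sqrt{\frac{74597}{2}} = \frac{\sqrt{149194}}{2}$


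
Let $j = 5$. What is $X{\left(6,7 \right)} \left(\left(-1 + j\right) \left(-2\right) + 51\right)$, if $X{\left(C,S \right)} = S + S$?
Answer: $602$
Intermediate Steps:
$X{\left(C,S \right)} = 2 S$
$X{\left(6,7 \right)} \left(\left(-1 + j\right) \left(-2\right) + 51\right) = 2 \cdot 7 \left(\left(-1 + 5\right) \left(-2\right) + 51\right) = 14 \left(4 \left(-2\right) + 51\right) = 14 \left(-8 + 51\right) = 14 \cdot 43 = 602$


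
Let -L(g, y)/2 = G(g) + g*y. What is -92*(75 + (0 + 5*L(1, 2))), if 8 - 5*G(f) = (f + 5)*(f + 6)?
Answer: -11316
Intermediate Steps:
G(f) = 8/5 - (5 + f)*(6 + f)/5 (G(f) = 8/5 - (f + 5)*(f + 6)/5 = 8/5 - (5 + f)*(6 + f)/5)
L(g, y) = 44/5 + 2*g²/5 + 22*g/5 - 2*g*y (L(g, y) = -2*((-22/5 - 11*g/5 - g²/5) + g*y) = -2*(-22/5 - 11*g/5 - g²/5 + g*y) = 44/5 + 2*g²/5 + 22*g/5 - 2*g*y)
-92*(75 + (0 + 5*L(1, 2))) = -92*(75 + (0 + 5*(44/5 + (⅖)*1² + (22/5)*1 - 2*1*2))) = -92*(75 + (0 + 5*(44/5 + (⅖)*1 + 22/5 - 4))) = -92*(75 + (0 + 5*(44/5 + ⅖ + 22/5 - 4))) = -92*(75 + (0 + 5*(48/5))) = -92*(75 + (0 + 48)) = -92*(75 + 48) = -92*123 = -11316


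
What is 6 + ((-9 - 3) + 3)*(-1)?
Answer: 15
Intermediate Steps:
6 + ((-9 - 3) + 3)*(-1) = 6 + (-12 + 3)*(-1) = 6 - 9*(-1) = 6 + 9 = 15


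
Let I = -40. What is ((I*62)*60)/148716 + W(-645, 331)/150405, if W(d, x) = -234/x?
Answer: -205775060654/205657931205 ≈ -1.0006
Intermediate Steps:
((I*62)*60)/148716 + W(-645, 331)/150405 = (-40*62*60)/148716 - 234/331/150405 = -2480*60*(1/148716) - 234*1/331*(1/150405) = -148800*1/148716 - 234/331*1/150405 = -12400/12393 - 78/16594685 = -205775060654/205657931205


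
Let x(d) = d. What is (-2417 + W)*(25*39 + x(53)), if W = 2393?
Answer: -24672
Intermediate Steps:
(-2417 + W)*(25*39 + x(53)) = (-2417 + 2393)*(25*39 + 53) = -24*(975 + 53) = -24*1028 = -24672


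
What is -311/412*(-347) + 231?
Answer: 203089/412 ≈ 492.93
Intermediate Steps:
-311/412*(-347) + 231 = 107917/412 + 231 = 203089/412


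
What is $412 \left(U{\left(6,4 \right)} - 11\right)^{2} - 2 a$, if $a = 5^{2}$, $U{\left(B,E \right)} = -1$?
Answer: $59278$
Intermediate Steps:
$a = 25$
$412 \left(U{\left(6,4 \right)} - 11\right)^{2} - 2 a = 412 \left(-1 - 11\right)^{2} - 50 = 412 \left(-12\right)^{2} - 50 = 412 \cdot 144 - 50 = 59328 - 50 = 59278$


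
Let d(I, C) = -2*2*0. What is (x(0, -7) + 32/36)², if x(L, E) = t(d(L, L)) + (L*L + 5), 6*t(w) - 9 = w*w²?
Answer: 17689/324 ≈ 54.596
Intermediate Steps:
d(I, C) = 0 (d(I, C) = -4*0 = 0)
t(w) = 3/2 + w³/6 (t(w) = 3/2 + (w*w²)/6 = 3/2 + w³/6)
x(L, E) = 13/2 + L² (x(L, E) = (3/2 + (⅙)*0³) + (L*L + 5) = (3/2 + (⅙)*0) + (L² + 5) = (3/2 + 0) + (5 + L²) = 3/2 + (5 + L²) = 13/2 + L²)
(x(0, -7) + 32/36)² = ((13/2 + 0²) + 32/36)² = ((13/2 + 0) + 32*(1/36))² = (13/2 + 8/9)² = (133/18)² = 17689/324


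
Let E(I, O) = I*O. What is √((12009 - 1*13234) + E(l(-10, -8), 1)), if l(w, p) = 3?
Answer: I*√1222 ≈ 34.957*I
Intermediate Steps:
√((12009 - 1*13234) + E(l(-10, -8), 1)) = √((12009 - 1*13234) + 3*1) = √((12009 - 13234) + 3) = √(-1225 + 3) = √(-1222) = I*√1222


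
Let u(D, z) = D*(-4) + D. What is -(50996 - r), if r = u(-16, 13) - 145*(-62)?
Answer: -41958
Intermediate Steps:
u(D, z) = -3*D (u(D, z) = -4*D + D = -3*D)
r = 9038 (r = -3*(-16) - 145*(-62) = 48 + 8990 = 9038)
-(50996 - r) = -(50996 - 1*9038) = -(50996 - 9038) = -1*41958 = -41958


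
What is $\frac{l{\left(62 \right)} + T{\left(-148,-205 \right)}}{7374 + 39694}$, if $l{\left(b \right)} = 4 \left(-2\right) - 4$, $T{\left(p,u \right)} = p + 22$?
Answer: $- \frac{69}{23534} \approx -0.0029319$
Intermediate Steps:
$T{\left(p,u \right)} = 22 + p$
$l{\left(b \right)} = -12$ ($l{\left(b \right)} = -8 - 4 = -12$)
$\frac{l{\left(62 \right)} + T{\left(-148,-205 \right)}}{7374 + 39694} = \frac{-12 + \left(22 - 148\right)}{7374 + 39694} = \frac{-12 - 126}{47068} = \left(-138\right) \frac{1}{47068} = - \frac{69}{23534}$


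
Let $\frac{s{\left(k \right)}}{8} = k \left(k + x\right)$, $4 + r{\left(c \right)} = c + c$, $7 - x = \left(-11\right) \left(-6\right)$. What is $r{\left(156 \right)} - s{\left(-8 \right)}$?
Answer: $-3980$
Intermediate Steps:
$x = -59$ ($x = 7 - \left(-11\right) \left(-6\right) = 7 - 66 = -59$)
$r{\left(c \right)} = -4 + 2 c$ ($r{\left(c \right)} = -4 + \left(c + c\right) = -4 + 2 c$)
$s{\left(k \right)} = 8 k \left(-59 + k\right)$ ($s{\left(k \right)} = 8 k \left(k - 59\right) = 8 k \left(-59 + k\right)$)
$r{\left(156 \right)} - s{\left(-8 \right)} = \left(-4 + 2 \cdot 156\right) - 8 \left(-8\right) \left(-59 - 8\right) = \left(-4 + 312\right) - 8 \left(-8\right) \left(-67\right) = 308 - 4288 = -3980$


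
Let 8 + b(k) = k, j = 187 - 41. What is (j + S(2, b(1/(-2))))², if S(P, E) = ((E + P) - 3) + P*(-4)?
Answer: 66049/4 ≈ 16512.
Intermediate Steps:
j = 146
b(k) = -8 + k
S(P, E) = -3 + E - 3*P (S(P, E) = (-3 + E + P) - 4*P = -3 + E - 3*P)
(j + S(2, b(1/(-2))))² = (146 + (-3 + (-8 + 1/(-2)) - 3*2))² = (146 + (-3 + (-8 - ½) - 6))² = (146 + (-3 - 17/2 - 6))² = (146 - 35/2)² = (257/2)² = 66049/4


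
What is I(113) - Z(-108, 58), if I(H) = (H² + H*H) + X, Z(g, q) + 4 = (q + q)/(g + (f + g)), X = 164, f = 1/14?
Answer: 77710862/3023 ≈ 25707.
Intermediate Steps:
f = 1/14 ≈ 0.071429
Z(g, q) = -4 + 2*q/(1/14 + 2*g) (Z(g, q) = -4 + (q + q)/(g + (1/14 + g)) = -4 + (2*q)/(1/14 + 2*g) = -4 + 2*q/(1/14 + 2*g))
I(H) = 164 + 2*H² (I(H) = (H² + H*H) + 164 = (H² + H²) + 164 = 2*H² + 164 = 164 + 2*H²)
I(113) - Z(-108, 58) = (164 + 2*113²) - 4*(-1 - 28*(-108) + 7*58)/(1 + 28*(-108)) = (164 + 2*12769) - 4*(-1 + 3024 + 406)/(1 - 3024) = (164 + 25538) - 4*3429/(-3023) = 25702 - 4*(-1)*3429/3023 = 25702 - 1*(-13716/3023) = 25702 + 13716/3023 = 77710862/3023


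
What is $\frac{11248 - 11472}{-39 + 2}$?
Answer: $\frac{224}{37} \approx 6.0541$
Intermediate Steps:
$\frac{11248 - 11472}{-39 + 2} = \frac{11248 - 11472}{-37} = \left(- \frac{1}{37}\right) \left(-224\right) = \frac{224}{37}$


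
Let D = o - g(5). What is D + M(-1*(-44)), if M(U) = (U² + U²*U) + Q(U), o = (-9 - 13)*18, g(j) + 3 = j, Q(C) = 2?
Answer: 86724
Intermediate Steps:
g(j) = -3 + j
o = -396 (o = -22*18 = -396)
D = -398 (D = -396 - (-3 + 5) = -396 - 1*2 = -396 - 2 = -398)
M(U) = 2 + U² + U³ (M(U) = (U² + U²*U) + 2 = (U² + U³) + 2 = 2 + U² + U³)
D + M(-1*(-44)) = -398 + (2 + (-1*(-44))² + (-1*(-44))³) = -398 + (2 + 44² + 44³) = -398 + (2 + 1936 + 85184) = -398 + 87122 = 86724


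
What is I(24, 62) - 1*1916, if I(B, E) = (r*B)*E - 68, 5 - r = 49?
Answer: -67456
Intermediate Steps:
r = -44 (r = 5 - 1*49 = 5 - 49 = -44)
I(B, E) = -68 - 44*B*E (I(B, E) = (-44*B)*E - 68 = -44*B*E - 68 = -68 - 44*B*E)
I(24, 62) - 1*1916 = (-68 - 44*24*62) - 1*1916 = (-68 - 65472) - 1916 = -65540 - 1916 = -67456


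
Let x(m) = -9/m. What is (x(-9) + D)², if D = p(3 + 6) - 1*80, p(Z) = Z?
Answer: 4900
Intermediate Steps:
D = -71 (D = (3 + 6) - 1*80 = 9 - 80 = -71)
(x(-9) + D)² = (-9/(-9) - 71)² = (-9*(-⅑) - 71)² = (1 - 71)² = (-70)² = 4900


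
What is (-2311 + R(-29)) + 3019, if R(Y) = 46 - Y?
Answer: 783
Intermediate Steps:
(-2311 + R(-29)) + 3019 = (-2311 + (46 - 1*(-29))) + 3019 = (-2311 + (46 + 29)) + 3019 = (-2311 + 75) + 3019 = -2236 + 3019 = 783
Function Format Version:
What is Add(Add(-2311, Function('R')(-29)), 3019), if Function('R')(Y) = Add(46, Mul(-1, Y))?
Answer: 783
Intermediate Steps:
Add(Add(-2311, Function('R')(-29)), 3019) = Add(Add(-2311, Add(46, Mul(-1, -29))), 3019) = Add(Add(-2311, Add(46, 29)), 3019) = Add(Add(-2311, 75), 3019) = Add(-2236, 3019) = 783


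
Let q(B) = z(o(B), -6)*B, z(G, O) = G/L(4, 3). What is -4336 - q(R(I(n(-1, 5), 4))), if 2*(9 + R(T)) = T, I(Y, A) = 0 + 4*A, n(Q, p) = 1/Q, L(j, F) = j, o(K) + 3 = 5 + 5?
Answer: -17337/4 ≈ -4334.3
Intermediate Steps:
o(K) = 7 (o(K) = -3 + (5 + 5) = -3 + 10 = 7)
z(G, O) = G/4
I(Y, A) = 4*A
R(T) = -9 + T/2
q(B) = 7*B/4 (q(B) = ((¼)*7)*B = 7*B/4)
-4336 - q(R(I(n(-1, 5), 4))) = -4336 - 7*(-9 + (4*4)/2)/4 = -4336 - 7*(-9 + (½)*16)/4 = -4336 - 7*(-9 + 8)/4 = -4336 - 7*(-1)/4 = -4336 - 1*(-7/4) = -4336 + 7/4 = -17337/4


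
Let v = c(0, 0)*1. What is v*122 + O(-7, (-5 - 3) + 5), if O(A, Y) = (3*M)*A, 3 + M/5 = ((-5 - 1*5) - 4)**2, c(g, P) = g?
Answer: -20265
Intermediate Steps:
M = 965 (M = -15 + 5*((-5 - 1*5) - 4)**2 = -15 + 5*((-5 - 5) - 4)**2 = -15 + 5*(-10 - 4)**2 = -15 + 5*(-14)**2 = -15 + 5*196 = -15 + 980 = 965)
v = 0 (v = 0*1 = 0)
O(A, Y) = 2895*A (O(A, Y) = (3*965)*A = 2895*A)
v*122 + O(-7, (-5 - 3) + 5) = 0*122 + 2895*(-7) = 0 - 20265 = -20265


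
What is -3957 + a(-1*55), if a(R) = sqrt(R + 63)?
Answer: -3957 + 2*sqrt(2) ≈ -3954.2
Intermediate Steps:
a(R) = sqrt(63 + R)
-3957 + a(-1*55) = -3957 + sqrt(63 - 1*55) = -3957 + sqrt(63 - 55) = -3957 + sqrt(8) = -3957 + 2*sqrt(2)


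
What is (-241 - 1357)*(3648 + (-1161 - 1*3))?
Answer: -3969432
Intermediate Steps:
(-241 - 1357)*(3648 + (-1161 - 1*3)) = -1598*(3648 + (-1161 - 3)) = -1598*(3648 - 1164) = -1598*2484 = -3969432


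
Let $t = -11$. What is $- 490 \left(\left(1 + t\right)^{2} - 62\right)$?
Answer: $-18620$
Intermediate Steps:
$- 490 \left(\left(1 + t\right)^{2} - 62\right) = - 490 \left(\left(1 - 11\right)^{2} - 62\right) = - 490 \left(\left(-10\right)^{2} - 62\right) = - 490 \left(100 - 62\right) = \left(-490\right) 38 = -18620$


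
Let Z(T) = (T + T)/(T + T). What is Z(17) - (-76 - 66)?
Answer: 143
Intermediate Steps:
Z(T) = 1 (Z(T) = (2*T)/((2*T)) = (2*T)*(1/(2*T)) = 1)
Z(17) - (-76 - 66) = 1 - (-76 - 66) = 1 - 1*(-142) = 1 + 142 = 143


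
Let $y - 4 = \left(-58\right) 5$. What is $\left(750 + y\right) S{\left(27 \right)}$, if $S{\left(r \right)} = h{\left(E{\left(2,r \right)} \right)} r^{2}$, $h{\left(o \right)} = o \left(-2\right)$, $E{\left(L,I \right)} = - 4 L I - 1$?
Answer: $146803104$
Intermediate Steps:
$E{\left(L,I \right)} = -1 - 4 I L$ ($E{\left(L,I \right)} = - 4 I L - 1 = -1 - 4 I L$)
$y = -286$ ($y = 4 - 290 = -286$)
$h{\left(o \right)} = - 2 o$
$S{\left(r \right)} = r^{2} \left(2 + 16 r\right)$ ($S{\left(r \right)} = - 2 \left(-1 - 4 r 2\right) r^{2} = - 2 \left(-1 - 8 r\right) r^{2} = \left(2 + 16 r\right) r^{2} = r^{2} \left(2 + 16 r\right)$)
$\left(750 + y\right) S{\left(27 \right)} = \left(750 - 286\right) 27^{2} \left(2 + 16 \cdot 27\right) = 464 \cdot 729 \left(2 + 432\right) = 464 \cdot 729 \cdot 434 = 464 \cdot 316386 = 146803104$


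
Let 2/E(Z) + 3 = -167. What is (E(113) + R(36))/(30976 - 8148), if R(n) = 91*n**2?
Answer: 10024559/1940380 ≈ 5.1663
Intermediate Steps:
E(Z) = -1/85 (E(Z) = 2/(-3 - 167) = 2/(-170) = 2*(-1/170) = -1/85)
(E(113) + R(36))/(30976 - 8148) = (-1/85 + 91*36**2)/(30976 - 8148) = (-1/85 + 91*1296)/22828 = (-1/85 + 117936)*(1/22828) = (10024559/85)*(1/22828) = 10024559/1940380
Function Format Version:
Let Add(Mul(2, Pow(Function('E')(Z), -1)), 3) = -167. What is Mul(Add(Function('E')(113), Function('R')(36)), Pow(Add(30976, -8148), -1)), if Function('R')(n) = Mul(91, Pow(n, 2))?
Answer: Rational(10024559, 1940380) ≈ 5.1663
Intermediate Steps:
Function('E')(Z) = Rational(-1, 85) (Function('E')(Z) = Mul(2, Pow(Add(-3, -167), -1)) = Mul(2, Pow(-170, -1)) = Mul(2, Rational(-1, 170)) = Rational(-1, 85))
Mul(Add(Function('E')(113), Function('R')(36)), Pow(Add(30976, -8148), -1)) = Mul(Add(Rational(-1, 85), Mul(91, Pow(36, 2))), Pow(Add(30976, -8148), -1)) = Mul(Add(Rational(-1, 85), Mul(91, 1296)), Pow(22828, -1)) = Mul(Add(Rational(-1, 85), 117936), Rational(1, 22828)) = Mul(Rational(10024559, 85), Rational(1, 22828)) = Rational(10024559, 1940380)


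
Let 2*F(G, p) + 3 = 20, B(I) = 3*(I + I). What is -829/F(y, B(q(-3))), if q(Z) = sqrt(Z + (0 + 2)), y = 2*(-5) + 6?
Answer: -1658/17 ≈ -97.529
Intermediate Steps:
y = -4 (y = -10 + 6 = -4)
q(Z) = sqrt(2 + Z) (q(Z) = sqrt(Z + 2) = sqrt(2 + Z))
B(I) = 6*I (B(I) = 3*(2*I) = 6*I)
F(G, p) = 17/2 (F(G, p) = -3/2 + (1/2)*20 = -3/2 + 10 = 17/2)
-829/F(y, B(q(-3))) = -829/17/2 = -829*2/17 = -1658/17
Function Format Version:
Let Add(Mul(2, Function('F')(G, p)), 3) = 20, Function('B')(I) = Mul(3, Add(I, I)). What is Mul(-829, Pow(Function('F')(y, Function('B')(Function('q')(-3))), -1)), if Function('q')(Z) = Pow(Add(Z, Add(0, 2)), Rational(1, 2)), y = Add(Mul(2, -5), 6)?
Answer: Rational(-1658, 17) ≈ -97.529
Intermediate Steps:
y = -4 (y = Add(-10, 6) = -4)
Function('q')(Z) = Pow(Add(2, Z), Rational(1, 2)) (Function('q')(Z) = Pow(Add(Z, 2), Rational(1, 2)) = Pow(Add(2, Z), Rational(1, 2)))
Function('B')(I) = Mul(6, I) (Function('B')(I) = Mul(3, Mul(2, I)) = Mul(6, I))
Function('F')(G, p) = Rational(17, 2) (Function('F')(G, p) = Add(Rational(-3, 2), Mul(Rational(1, 2), 20)) = Add(Rational(-3, 2), 10) = Rational(17, 2))
Mul(-829, Pow(Function('F')(y, Function('B')(Function('q')(-3))), -1)) = Mul(-829, Pow(Rational(17, 2), -1)) = Mul(-829, Rational(2, 17)) = Rational(-1658, 17)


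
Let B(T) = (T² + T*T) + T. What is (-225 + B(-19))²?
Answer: 228484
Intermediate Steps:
B(T) = T + 2*T² (B(T) = (T² + T²) + T = 2*T² + T = T + 2*T²)
(-225 + B(-19))² = (-225 - 19*(1 + 2*(-19)))² = (-225 - 19*(1 - 38))² = (-225 - 19*(-37))² = (-225 + 703)² = 478² = 228484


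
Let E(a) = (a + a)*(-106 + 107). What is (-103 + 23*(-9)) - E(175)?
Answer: -660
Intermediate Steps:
E(a) = 2*a (E(a) = (2*a)*1 = 2*a)
(-103 + 23*(-9)) - E(175) = (-103 + 23*(-9)) - 2*175 = (-103 - 207) - 1*350 = -310 - 350 = -660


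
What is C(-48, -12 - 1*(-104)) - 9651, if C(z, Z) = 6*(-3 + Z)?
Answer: -9117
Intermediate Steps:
C(z, Z) = -18 + 6*Z
C(-48, -12 - 1*(-104)) - 9651 = (-18 + 6*(-12 - 1*(-104))) - 9651 = (-18 + 6*(-12 + 104)) - 9651 = (-18 + 6*92) - 9651 = (-18 + 552) - 9651 = 534 - 9651 = -9117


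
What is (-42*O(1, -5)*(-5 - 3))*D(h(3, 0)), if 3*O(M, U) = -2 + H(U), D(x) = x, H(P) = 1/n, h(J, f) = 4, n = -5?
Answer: -4928/5 ≈ -985.60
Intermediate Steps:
H(P) = -1/5 (H(P) = 1/(-5) = -1/5)
O(M, U) = -11/15 (O(M, U) = (-2 - 1/5)/3 = (1/3)*(-11/5) = -11/15)
(-42*O(1, -5)*(-5 - 3))*D(h(3, 0)) = -(-154)*(-5 - 3)/5*4 = -(-154)*(-8)/5*4 = -42*88/15*4 = -1232/5*4 = -4928/5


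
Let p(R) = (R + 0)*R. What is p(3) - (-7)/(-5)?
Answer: 38/5 ≈ 7.6000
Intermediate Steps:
p(R) = R² (p(R) = R*R = R²)
p(3) - (-7)/(-5) = 3² - (-7)/(-5) = 9 - (-7)*(-1)/5 = 9 - 7*⅕ = 9 - 7/5 = 38/5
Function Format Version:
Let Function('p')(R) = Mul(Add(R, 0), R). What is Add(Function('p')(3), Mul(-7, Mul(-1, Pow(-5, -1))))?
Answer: Rational(38, 5) ≈ 7.6000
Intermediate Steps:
Function('p')(R) = Pow(R, 2) (Function('p')(R) = Mul(R, R) = Pow(R, 2))
Add(Function('p')(3), Mul(-7, Mul(-1, Pow(-5, -1)))) = Add(Pow(3, 2), Mul(-7, Mul(-1, Pow(-5, -1)))) = Add(9, Mul(-7, Mul(-1, Rational(-1, 5)))) = Add(9, Mul(-7, Rational(1, 5))) = Add(9, Rational(-7, 5)) = Rational(38, 5)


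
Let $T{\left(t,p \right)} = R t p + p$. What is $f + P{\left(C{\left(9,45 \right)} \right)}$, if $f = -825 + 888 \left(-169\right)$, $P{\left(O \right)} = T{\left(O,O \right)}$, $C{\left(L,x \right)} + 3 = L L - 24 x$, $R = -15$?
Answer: $-15211959$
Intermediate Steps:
$T{\left(t,p \right)} = p - 15 p t$ ($T{\left(t,p \right)} = - 15 t p + p = - 15 p t + p = p - 15 p t$)
$C{\left(L,x \right)} = -3 + L^{2} - 24 x$ ($C{\left(L,x \right)} = -3 + \left(L L - 24 x\right) = -3 + \left(L^{2} - 24 x\right) = -3 + L^{2} - 24 x$)
$P{\left(O \right)} = O \left(1 - 15 O\right)$
$f = -150897$ ($f = -825 - 150072 = -150897$)
$f + P{\left(C{\left(9,45 \right)} \right)} = -150897 + \left(-3 + 9^{2} - 1080\right) \left(1 - 15 \left(-3 + 9^{2} - 1080\right)\right) = -150897 + \left(-3 + 81 - 1080\right) \left(1 - 15 \left(-3 + 81 - 1080\right)\right) = -150897 - 1002 \left(1 - -15030\right) = -150897 - 1002 \left(1 + 15030\right) = -150897 - 15061062 = -15211959$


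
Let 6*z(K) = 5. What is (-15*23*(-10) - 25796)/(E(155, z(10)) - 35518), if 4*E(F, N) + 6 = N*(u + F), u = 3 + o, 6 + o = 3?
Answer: 536304/851693 ≈ 0.62969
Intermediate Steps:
z(K) = 5/6 (z(K) = (1/6)*5 = 5/6)
o = -3 (o = -6 + 3 = -3)
u = 0 (u = 3 - 3 = 0)
E(F, N) = -3/2 + F*N/4 (E(F, N) = -3/2 + (N*(0 + F))/4 = -3/2 + (N*F)/4 = -3/2 + (F*N)/4 = -3/2 + F*N/4)
(-15*23*(-10) - 25796)/(E(155, z(10)) - 35518) = (-15*23*(-10) - 25796)/((-3/2 + (1/4)*155*(5/6)) - 35518) = (-345*(-10) - 25796)/((-3/2 + 775/24) - 35518) = (3450 - 25796)/(739/24 - 35518) = -22346/(-851693/24) = -22346*(-24/851693) = 536304/851693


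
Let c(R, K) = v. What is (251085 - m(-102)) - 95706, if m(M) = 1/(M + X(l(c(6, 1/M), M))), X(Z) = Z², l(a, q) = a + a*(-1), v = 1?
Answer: 15848659/102 ≈ 1.5538e+5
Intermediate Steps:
c(R, K) = 1
l(a, q) = 0 (l(a, q) = a - a = 0)
m(M) = 1/M (m(M) = 1/(M + 0²) = 1/(M + 0) = 1/M)
(251085 - m(-102)) - 95706 = (251085 - 1/(-102)) - 95706 = (251085 - 1*(-1/102)) - 95706 = (251085 + 1/102) - 95706 = 25610671/102 - 95706 = 15848659/102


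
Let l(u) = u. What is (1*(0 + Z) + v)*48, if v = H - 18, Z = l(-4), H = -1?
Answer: -1104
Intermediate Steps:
Z = -4
v = -19 (v = -1 - 18 = -19)
(1*(0 + Z) + v)*48 = (1*(0 - 4) - 19)*48 = (1*(-4) - 19)*48 = (-4 - 19)*48 = -23*48 = -1104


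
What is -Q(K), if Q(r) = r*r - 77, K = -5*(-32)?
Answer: -25523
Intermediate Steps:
K = 160
Q(r) = -77 + r² (Q(r) = r² - 77 = -77 + r²)
-Q(K) = -(-77 + 160²) = -(-77 + 25600) = -1*25523 = -25523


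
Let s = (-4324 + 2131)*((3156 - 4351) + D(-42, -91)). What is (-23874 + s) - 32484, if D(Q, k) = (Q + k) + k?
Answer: 3055509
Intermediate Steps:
D(Q, k) = Q + 2*k
s = 3111867 (s = (-4324 + 2131)*((3156 - 4351) + (-42 + 2*(-91))) = -2193*(-1195 + (-42 - 182)) = -2193*(-1195 - 224) = -2193*(-1419) = 3111867)
(-23874 + s) - 32484 = (-23874 + 3111867) - 32484 = 3087993 - 32484 = 3055509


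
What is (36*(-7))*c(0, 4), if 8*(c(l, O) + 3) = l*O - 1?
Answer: 1575/2 ≈ 787.50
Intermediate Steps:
c(l, O) = -25/8 + O*l/8 (c(l, O) = -3 + (l*O - 1)/8 = -3 + (O*l - 1)/8 = -3 + (-1 + O*l)/8 = -3 + (-⅛ + O*l/8) = -25/8 + O*l/8)
(36*(-7))*c(0, 4) = (36*(-7))*(-25/8 + (⅛)*4*0) = -252*(-25/8 + 0) = -252*(-25/8) = 1575/2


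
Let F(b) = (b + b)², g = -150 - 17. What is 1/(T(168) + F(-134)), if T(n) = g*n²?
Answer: -1/4641584 ≈ -2.1544e-7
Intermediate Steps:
g = -167
F(b) = 4*b² (F(b) = (2*b)² = 4*b²)
T(n) = -167*n²
1/(T(168) + F(-134)) = 1/(-167*168² + 4*(-134)²) = 1/(-167*28224 + 4*17956) = 1/(-4713408 + 71824) = 1/(-4641584) = -1/4641584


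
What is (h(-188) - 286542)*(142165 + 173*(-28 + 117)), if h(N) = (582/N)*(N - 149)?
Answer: -2114236322061/47 ≈ -4.4984e+10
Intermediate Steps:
h(N) = 582*(-149 + N)/N (h(N) = (582/N)*(-149 + N) = 582*(-149 + N)/N)
(h(-188) - 286542)*(142165 + 173*(-28 + 117)) = ((582 - 86718/(-188)) - 286542)*(142165 + 173*(-28 + 117)) = ((582 - 86718*(-1/188)) - 286542)*(142165 + 173*89) = ((582 + 43359/94) - 286542)*(142165 + 15397) = (98067/94 - 286542)*157562 = -26836881/94*157562 = -2114236322061/47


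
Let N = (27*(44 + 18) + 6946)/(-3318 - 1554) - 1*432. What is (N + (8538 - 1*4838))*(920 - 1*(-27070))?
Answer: 18558624885/203 ≈ 9.1422e+7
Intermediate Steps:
N = -528331/1218 (N = (27*62 + 6946)/(-4872) - 432 = (1674 + 6946)*(-1/4872) - 432 = 8620*(-1/4872) - 432 = -2155/1218 - 432 = -528331/1218 ≈ -433.77)
(N + (8538 - 1*4838))*(920 - 1*(-27070)) = (-528331/1218 + (8538 - 1*4838))*(920 - 1*(-27070)) = (-528331/1218 + (8538 - 4838))*(920 + 27070) = (-528331/1218 + 3700)*27990 = (3978269/1218)*27990 = 18558624885/203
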